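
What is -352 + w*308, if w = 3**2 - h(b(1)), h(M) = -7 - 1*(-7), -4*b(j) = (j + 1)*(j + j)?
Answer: 2420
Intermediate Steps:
b(j) = -j*(1 + j)/2 (b(j) = -(j + 1)*(j + j)/4 = -(1 + j)*2*j/4 = -j*(1 + j)/2)
h(M) = 0 (h(M) = -7 + 7 = 0)
w = 9 (w = 3**2 - 1*0 = 9 + 0 = 9)
-352 + w*308 = -352 + 9*308 = -352 + 2772 = 2420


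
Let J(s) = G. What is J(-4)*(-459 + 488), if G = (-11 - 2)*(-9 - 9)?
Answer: 6786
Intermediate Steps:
G = 234 (G = -13*(-18) = 234)
J(s) = 234
J(-4)*(-459 + 488) = 234*(-459 + 488) = 234*29 = 6786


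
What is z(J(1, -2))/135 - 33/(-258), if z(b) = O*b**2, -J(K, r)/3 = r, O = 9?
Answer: 1087/430 ≈ 2.5279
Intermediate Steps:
J(K, r) = -3*r
z(b) = 9*b**2
z(J(1, -2))/135 - 33/(-258) = (9*(-3*(-2))**2)/135 - 33/(-258) = (9*6**2)*(1/135) - 33*(-1/258) = (9*36)*(1/135) + 11/86 = 324*(1/135) + 11/86 = 12/5 + 11/86 = 1087/430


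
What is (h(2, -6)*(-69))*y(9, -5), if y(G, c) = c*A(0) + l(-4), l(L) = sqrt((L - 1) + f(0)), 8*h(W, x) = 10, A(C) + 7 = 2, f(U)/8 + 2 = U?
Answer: -8625/4 - 345*I*sqrt(21)/4 ≈ -2156.3 - 395.25*I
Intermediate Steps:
f(U) = -16 + 8*U
A(C) = -5 (A(C) = -7 + 2 = -5)
h(W, x) = 5/4 (h(W, x) = (1/8)*10 = 5/4)
l(L) = sqrt(-17 + L) (l(L) = sqrt((L - 1) + (-16 + 8*0)) = sqrt((-1 + L) + (-16 + 0)) = sqrt((-1 + L) - 16) = sqrt(-17 + L))
y(G, c) = -5*c + I*sqrt(21) (y(G, c) = c*(-5) + sqrt(-17 - 4) = -5*c + sqrt(-21) = -5*c + I*sqrt(21))
(h(2, -6)*(-69))*y(9, -5) = ((5/4)*(-69))*(-5*(-5) + I*sqrt(21)) = -345*(25 + I*sqrt(21))/4 = -8625/4 - 345*I*sqrt(21)/4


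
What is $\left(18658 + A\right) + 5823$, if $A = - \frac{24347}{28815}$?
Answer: $\frac{705395668}{28815} \approx 24480.0$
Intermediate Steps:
$A = - \frac{24347}{28815}$ ($A = \left(-24347\right) \frac{1}{28815} = - \frac{24347}{28815} \approx -0.84494$)
$\left(18658 + A\right) + 5823 = \left(18658 - \frac{24347}{28815}\right) + 5823 = \frac{537605923}{28815} + 5823 = \frac{705395668}{28815}$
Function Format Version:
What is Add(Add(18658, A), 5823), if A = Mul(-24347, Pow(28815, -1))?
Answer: Rational(705395668, 28815) ≈ 24480.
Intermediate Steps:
A = Rational(-24347, 28815) (A = Mul(-24347, Rational(1, 28815)) = Rational(-24347, 28815) ≈ -0.84494)
Add(Add(18658, A), 5823) = Add(Add(18658, Rational(-24347, 28815)), 5823) = Add(Rational(537605923, 28815), 5823) = Rational(705395668, 28815)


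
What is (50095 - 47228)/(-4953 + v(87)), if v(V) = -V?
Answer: -2867/5040 ≈ -0.56885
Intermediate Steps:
(50095 - 47228)/(-4953 + v(87)) = (50095 - 47228)/(-4953 - 1*87) = 2867/(-4953 - 87) = 2867/(-5040) = 2867*(-1/5040) = -2867/5040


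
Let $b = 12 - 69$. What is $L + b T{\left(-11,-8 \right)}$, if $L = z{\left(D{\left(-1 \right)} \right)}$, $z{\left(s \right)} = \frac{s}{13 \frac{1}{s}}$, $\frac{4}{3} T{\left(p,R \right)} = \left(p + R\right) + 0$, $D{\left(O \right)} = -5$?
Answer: $\frac{42337}{52} \approx 814.17$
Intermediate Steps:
$T{\left(p,R \right)} = \frac{3 R}{4} + \frac{3 p}{4}$ ($T{\left(p,R \right)} = \frac{3 \left(\left(p + R\right) + 0\right)}{4} = \frac{3 \left(\left(R + p\right) + 0\right)}{4} = \frac{3 \left(R + p\right)}{4} = \frac{3 R}{4} + \frac{3 p}{4}$)
$b = -57$ ($b = 12 - 69 = -57$)
$z{\left(s \right)} = \frac{s^{2}}{13}$ ($z{\left(s \right)} = s \frac{s}{13} = \frac{s^{2}}{13}$)
$L = \frac{25}{13}$ ($L = \frac{\left(-5\right)^{2}}{13} = \frac{1}{13} \cdot 25 = \frac{25}{13} \approx 1.9231$)
$L + b T{\left(-11,-8 \right)} = \frac{25}{13} - 57 \left(\frac{3}{4} \left(-8\right) + \frac{3}{4} \left(-11\right)\right) = \frac{25}{13} - 57 \left(-6 - \frac{33}{4}\right) = \frac{25}{13} - - \frac{3249}{4} = \frac{25}{13} + \frac{3249}{4} = \frac{42337}{52}$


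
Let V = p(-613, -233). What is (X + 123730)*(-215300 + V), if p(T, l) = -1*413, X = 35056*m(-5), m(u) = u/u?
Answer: -34252204418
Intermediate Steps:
m(u) = 1
X = 35056 (X = 35056*1 = 35056)
p(T, l) = -413
V = -413
(X + 123730)*(-215300 + V) = (35056 + 123730)*(-215300 - 413) = 158786*(-215713) = -34252204418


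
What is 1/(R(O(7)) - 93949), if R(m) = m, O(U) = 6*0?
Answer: -1/93949 ≈ -1.0644e-5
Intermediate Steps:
O(U) = 0
1/(R(O(7)) - 93949) = 1/(0 - 93949) = 1/(-93949) = -1/93949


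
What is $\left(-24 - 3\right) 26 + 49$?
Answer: $-653$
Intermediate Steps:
$\left(-24 - 3\right) 26 + 49 = \left(-27\right) 26 + 49 = -702 + 49 = -653$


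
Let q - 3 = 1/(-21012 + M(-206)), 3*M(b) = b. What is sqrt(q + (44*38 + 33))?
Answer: sqrt(6831232173586)/63242 ≈ 41.328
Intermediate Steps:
M(b) = b/3
q = 189723/63242 (q = 3 + 1/(-21012 + (1/3)*(-206)) = 3 + 1/(-21012 - 206/3) = 3 + 1/(-63242/3) = 3 - 3/63242 = 189723/63242 ≈ 3.0000)
sqrt(q + (44*38 + 33)) = sqrt(189723/63242 + (44*38 + 33)) = sqrt(189723/63242 + (1672 + 33)) = sqrt(189723/63242 + 1705) = sqrt(108017333/63242) = sqrt(6831232173586)/63242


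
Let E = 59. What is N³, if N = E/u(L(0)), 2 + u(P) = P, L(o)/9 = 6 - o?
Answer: 205379/140608 ≈ 1.4606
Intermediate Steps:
L(o) = 54 - 9*o (L(o) = 9*(6 - o) = 54 - 9*o)
u(P) = -2 + P
N = 59/52 (N = 59/(-2 + (54 - 9*0)) = 59/(-2 + (54 + 0)) = 59/(-2 + 54) = 59/52 ≈ 1.1346)
N³ = (59/52)³ = 205379/140608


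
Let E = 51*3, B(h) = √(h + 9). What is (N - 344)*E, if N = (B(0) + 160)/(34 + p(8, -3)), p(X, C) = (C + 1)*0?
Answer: -103797/2 ≈ -51899.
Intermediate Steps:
p(X, C) = 0 (p(X, C) = (1 + C)*0 = 0)
B(h) = √(9 + h)
N = 163/34 (N = (√(9 + 0) + 160)/(34 + 0) = (√9 + 160)/34 = (3 + 160)*(1/34) = 163*(1/34) = 163/34 ≈ 4.7941)
E = 153
(N - 344)*E = (163/34 - 344)*153 = -11533/34*153 = -103797/2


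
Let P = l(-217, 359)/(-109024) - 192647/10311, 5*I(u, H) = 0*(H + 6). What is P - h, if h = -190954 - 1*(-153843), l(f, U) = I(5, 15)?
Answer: 54636982/1473 ≈ 37092.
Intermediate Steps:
I(u, H) = 0 (I(u, H) = (0*(H + 6))/5 = (0*(6 + H))/5 = (1/5)*0 = 0)
l(f, U) = 0
P = -27521/1473 (P = 0/(-109024) - 192647/10311 = 0*(-1/109024) - 192647*1/10311 = 0 - 27521/1473 = -27521/1473 ≈ -18.684)
h = -37111 (h = -190954 + 153843 = -37111)
P - h = -27521/1473 - 1*(-37111) = -27521/1473 + 37111 = 54636982/1473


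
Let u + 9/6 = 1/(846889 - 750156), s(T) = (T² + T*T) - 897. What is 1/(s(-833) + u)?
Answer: 193466/268314029349 ≈ 7.2104e-7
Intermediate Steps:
s(T) = -897 + 2*T² (s(T) = (T² + T²) - 897 = 2*T² - 897 = -897 + 2*T²)
u = -290197/193466 (u = -3/2 + 1/(846889 - 750156) = -3/2 + 1/96733 = -290197/193466 ≈ -1.5000)
1/(s(-833) + u) = 1/((-897 + 2*(-833)²) - 290197/193466) = 1/((-897 + 2*693889) - 290197/193466) = 1/((-897 + 1387778) - 290197/193466) = 1/(1386881 - 290197/193466) = 1/(268314029349/193466) = 193466/268314029349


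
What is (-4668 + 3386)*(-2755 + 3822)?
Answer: -1367894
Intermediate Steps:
(-4668 + 3386)*(-2755 + 3822) = -1282*1067 = -1367894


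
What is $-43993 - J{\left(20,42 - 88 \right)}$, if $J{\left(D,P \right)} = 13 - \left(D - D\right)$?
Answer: $-44006$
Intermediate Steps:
$J{\left(D,P \right)} = 13$ ($J{\left(D,P \right)} = 13 - 0 = 13 + 0 = 13$)
$-43993 - J{\left(20,42 - 88 \right)} = -43993 - 13 = -44006$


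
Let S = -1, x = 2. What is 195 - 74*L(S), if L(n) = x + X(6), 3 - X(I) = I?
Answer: 269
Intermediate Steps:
X(I) = 3 - I
L(n) = -1 (L(n) = 2 + (3 - 1*6) = 2 + (3 - 6) = 2 - 3 = -1)
195 - 74*L(S) = 195 - 74*(-1) = 195 + 74 = 269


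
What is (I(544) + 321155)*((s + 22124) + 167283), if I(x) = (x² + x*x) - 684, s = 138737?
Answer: 299379881392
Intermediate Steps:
I(x) = -684 + 2*x² (I(x) = (x² + x²) - 684 = 2*x² - 684 = -684 + 2*x²)
(I(544) + 321155)*((s + 22124) + 167283) = ((-684 + 2*544²) + 321155)*((138737 + 22124) + 167283) = ((-684 + 2*295936) + 321155)*(160861 + 167283) = ((-684 + 591872) + 321155)*328144 = (591188 + 321155)*328144 = 912343*328144 = 299379881392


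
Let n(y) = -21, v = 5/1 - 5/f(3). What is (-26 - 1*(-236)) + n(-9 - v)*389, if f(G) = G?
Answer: -7959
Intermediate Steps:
v = 10/3 (v = 5/1 - 5/3 = 5*1 - 5*1/3 = 5 - 5/3 = 10/3 ≈ 3.3333)
(-26 - 1*(-236)) + n(-9 - v)*389 = (-26 - 1*(-236)) - 21*389 = (-26 + 236) - 8169 = 210 - 8169 = -7959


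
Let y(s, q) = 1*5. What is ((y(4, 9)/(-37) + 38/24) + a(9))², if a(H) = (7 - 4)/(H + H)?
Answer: 57121/21904 ≈ 2.6078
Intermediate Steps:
y(s, q) = 5
a(H) = 3/(2*H) (a(H) = 3/((2*H)) = 3*(1/(2*H)) = 3/(2*H))
((y(4, 9)/(-37) + 38/24) + a(9))² = ((5/(-37) + 38/24) + (3/2)/9)² = ((5*(-1/37) + 38*(1/24)) + (3/2)*(⅑))² = ((-5/37 + 19/12) + ⅙)² = (643/444 + ⅙)² = (239/148)² = 57121/21904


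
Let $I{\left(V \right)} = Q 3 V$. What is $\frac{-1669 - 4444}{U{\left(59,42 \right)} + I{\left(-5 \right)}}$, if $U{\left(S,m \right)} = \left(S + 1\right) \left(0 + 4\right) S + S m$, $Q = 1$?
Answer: $- \frac{6113}{16623} \approx -0.36774$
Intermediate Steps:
$I{\left(V \right)} = 3 V$ ($I{\left(V \right)} = 1 \cdot 3 V = 3 V$)
$U{\left(S,m \right)} = S m + S \left(4 + 4 S\right)$ ($U{\left(S,m \right)} = \left(1 + S\right) 4 S + S m = \left(4 + 4 S\right) S + S m = S \left(4 + 4 S\right) + S m = S m + S \left(4 + 4 S\right)$)
$\frac{-1669 - 4444}{U{\left(59,42 \right)} + I{\left(-5 \right)}} = \frac{-1669 - 4444}{59 \left(4 + 42 + 4 \cdot 59\right) + 3 \left(-5\right)} = - \frac{6113}{59 \left(4 + 42 + 236\right) - 15} = - \frac{6113}{59 \cdot 282 - 15} = - \frac{6113}{16638 - 15} = - \frac{6113}{16623}$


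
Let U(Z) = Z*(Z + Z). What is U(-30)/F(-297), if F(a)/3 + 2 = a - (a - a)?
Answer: -600/299 ≈ -2.0067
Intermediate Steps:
U(Z) = 2*Z² (U(Z) = Z*(2*Z) = 2*Z²)
F(a) = -6 + 3*a (F(a) = -6 + 3*(a - (a - a)) = -6 + 3*(a - 1*0) = -6 + 3*(a + 0) = -6 + 3*a)
U(-30)/F(-297) = (2*(-30)²)/(-6 + 3*(-297)) = (2*900)/(-6 - 891) = 1800/(-897) = 1800*(-1/897) = -600/299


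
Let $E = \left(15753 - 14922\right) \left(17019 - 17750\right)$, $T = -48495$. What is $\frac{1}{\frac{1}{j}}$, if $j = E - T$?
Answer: $-558966$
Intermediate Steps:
$E = -607461$ ($E = 831 \left(-731\right) = -607461$)
$j = -558966$ ($j = -607461 - -48495 = -607461 + 48495 = -558966$)
$\frac{1}{\frac{1}{j}} = \frac{1}{\frac{1}{-558966}} = \frac{1}{- \frac{1}{558966}} = -558966$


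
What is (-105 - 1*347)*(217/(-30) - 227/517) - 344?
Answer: 24226054/7755 ≈ 3123.9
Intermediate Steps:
(-105 - 1*347)*(217/(-30) - 227/517) - 344 = (-105 - 347)*(217*(-1/30) - 227*1/517) - 344 = -452*(-217/30 - 227/517) - 344 = -452*(-118999/15510) - 344 = 26893774/7755 - 344 = 24226054/7755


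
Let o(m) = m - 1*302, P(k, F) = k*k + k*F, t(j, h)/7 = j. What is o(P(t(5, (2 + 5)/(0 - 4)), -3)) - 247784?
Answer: -246966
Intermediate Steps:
t(j, h) = 7*j
P(k, F) = k² + F*k
o(m) = -302 + m (o(m) = m - 302 = -302 + m)
o(P(t(5, (2 + 5)/(0 - 4)), -3)) - 247784 = (-302 + (7*5)*(-3 + 7*5)) - 247784 = (-302 + 35*(-3 + 35)) - 247784 = (-302 + 35*32) - 247784 = (-302 + 1120) - 247784 = 818 - 247784 = -246966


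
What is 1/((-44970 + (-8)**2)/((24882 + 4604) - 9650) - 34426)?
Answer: -9918/341459521 ≈ -2.9046e-5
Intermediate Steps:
1/((-44970 + (-8)**2)/((24882 + 4604) - 9650) - 34426) = 1/((-44970 + 64)/(29486 - 9650) - 34426) = 1/(-44906/19836 - 34426) = 1/(-44906*1/19836 - 34426) = 1/(-22453/9918 - 34426) = 1/(-341459521/9918) = -9918/341459521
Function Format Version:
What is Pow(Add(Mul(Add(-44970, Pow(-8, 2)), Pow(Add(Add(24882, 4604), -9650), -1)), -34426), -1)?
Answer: Rational(-9918, 341459521) ≈ -2.9046e-5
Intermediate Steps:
Pow(Add(Mul(Add(-44970, Pow(-8, 2)), Pow(Add(Add(24882, 4604), -9650), -1)), -34426), -1) = Pow(Add(Mul(Add(-44970, 64), Pow(Add(29486, -9650), -1)), -34426), -1) = Pow(Add(Mul(-44906, Pow(19836, -1)), -34426), -1) = Pow(Add(Mul(-44906, Rational(1, 19836)), -34426), -1) = Pow(Add(Rational(-22453, 9918), -34426), -1) = Pow(Rational(-341459521, 9918), -1) = Rational(-9918, 341459521)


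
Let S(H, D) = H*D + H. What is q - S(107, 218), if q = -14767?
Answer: -38200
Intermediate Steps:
S(H, D) = H + D*H (S(H, D) = D*H + H = H + D*H)
q - S(107, 218) = -14767 - 107*(1 + 218) = -14767 - 107*219 = -14767 - 1*23433 = -14767 - 23433 = -38200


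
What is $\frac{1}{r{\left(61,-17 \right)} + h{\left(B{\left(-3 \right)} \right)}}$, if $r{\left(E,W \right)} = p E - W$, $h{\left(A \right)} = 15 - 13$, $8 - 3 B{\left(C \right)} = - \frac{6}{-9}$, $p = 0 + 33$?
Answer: $\frac{1}{2032} \approx 0.00049213$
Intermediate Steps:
$p = 33$
$B{\left(C \right)} = \frac{22}{9}$ ($B{\left(C \right)} = \frac{8}{3} - \frac{\left(-6\right) \frac{1}{-9}}{3} = \frac{8}{3} - \frac{\left(-6\right) \left(- \frac{1}{9}\right)}{3} = \frac{8}{3} - \frac{2}{9} = \frac{22}{9}$)
$h{\left(A \right)} = 2$
$r{\left(E,W \right)} = - W + 33 E$ ($r{\left(E,W \right)} = 33 E - W = - W + 33 E$)
$\frac{1}{r{\left(61,-17 \right)} + h{\left(B{\left(-3 \right)} \right)}} = \frac{1}{\left(\left(-1\right) \left(-17\right) + 33 \cdot 61\right) + 2} = \frac{1}{\left(17 + 2013\right) + 2} = \frac{1}{2030 + 2} = \frac{1}{2032}$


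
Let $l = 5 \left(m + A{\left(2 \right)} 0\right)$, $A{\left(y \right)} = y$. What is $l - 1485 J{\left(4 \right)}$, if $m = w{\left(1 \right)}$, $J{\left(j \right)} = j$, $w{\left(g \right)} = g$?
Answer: $-5935$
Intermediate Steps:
$m = 1$
$l = 5$ ($l = 5 \left(1 + 2 \cdot 0\right) = 5 \left(1 + 0\right) = 5 \cdot 1 = 5$)
$l - 1485 J{\left(4 \right)} = 5 - 5940 = -5935$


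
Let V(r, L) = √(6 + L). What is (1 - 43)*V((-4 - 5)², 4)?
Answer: -42*√10 ≈ -132.82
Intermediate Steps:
(1 - 43)*V((-4 - 5)², 4) = (1 - 43)*√(6 + 4) = -42*√10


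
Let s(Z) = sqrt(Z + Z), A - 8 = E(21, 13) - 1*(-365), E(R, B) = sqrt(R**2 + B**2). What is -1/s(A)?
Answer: -sqrt(2)/(2*sqrt(373 + sqrt(610))) ≈ -0.035457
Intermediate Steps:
E(R, B) = sqrt(B**2 + R**2)
A = 373 + sqrt(610) (A = 8 + (sqrt(13**2 + 21**2) - 1*(-365)) = 8 + (sqrt(169 + 441) + 365) = 8 + (sqrt(610) + 365) = 8 + (365 + sqrt(610)) = 373 + sqrt(610) ≈ 397.70)
s(Z) = sqrt(2)*sqrt(Z) (s(Z) = sqrt(2*Z) = sqrt(2)*sqrt(Z))
-1/s(A) = -1/(sqrt(2)*sqrt(373 + sqrt(610))) = -sqrt(2)/(2*sqrt(373 + sqrt(610)))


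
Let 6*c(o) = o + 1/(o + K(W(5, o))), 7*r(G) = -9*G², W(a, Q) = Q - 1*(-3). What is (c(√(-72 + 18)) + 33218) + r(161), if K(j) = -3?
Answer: -13735/126 + 31*I*√6/63 ≈ -109.01 + 1.2053*I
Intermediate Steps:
W(a, Q) = 3 + Q (W(a, Q) = Q + 3 = 3 + Q)
r(G) = -9*G²/7 (r(G) = (-9*G²)/7 = -9*G²/7)
c(o) = o/6 + 1/(6*(-3 + o)) (c(o) = (o + 1/(o - 3))/6 = (o + 1/(-3 + o))/6 = o/6 + 1/(6*(-3 + o)))
(c(√(-72 + 18)) + 33218) + r(161) = ((1 + (√(-72 + 18))² - 3*√(-72 + 18))/(6*(-3 + √(-72 + 18))) + 33218) - 9/7*161² = ((1 + (√(-54))² - 9*I*√6)/(6*(-3 + √(-54))) + 33218) - 9/7*25921 = ((1 + (3*I*√6)² - 9*I*√6)/(6*(-3 + 3*I*√6)) + 33218) - 33327 = ((1 - 54 - 9*I*√6)/(6*(-3 + 3*I*√6)) + 33218) - 33327 = ((-53 - 9*I*√6)/(6*(-3 + 3*I*√6)) + 33218) - 33327 = (33218 + (-53 - 9*I*√6)/(6*(-3 + 3*I*√6))) - 33327 = -109 + (-53 - 9*I*√6)/(6*(-3 + 3*I*√6))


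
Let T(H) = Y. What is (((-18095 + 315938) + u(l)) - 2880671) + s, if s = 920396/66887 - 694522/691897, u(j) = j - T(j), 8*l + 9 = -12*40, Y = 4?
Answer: -956263200710374071/370231317112 ≈ -2.5829e+6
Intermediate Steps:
l = -489/8 (l = -9/8 + (-12*40)/8 = -9/8 + (⅛)*(-480) = -9/8 - 60 = -489/8 ≈ -61.125)
T(H) = 4
u(j) = -4 + j (u(j) = j - 1*4 = j - 4 = -4 + j)
s = 590364738198/46278914639 (s = 920396*(1/66887) - 694522*1/691897 = 920396/66887 - 694522/691897 = 590364738198/46278914639 ≈ 12.757)
(((-18095 + 315938) + u(l)) - 2880671) + s = (((-18095 + 315938) + (-4 - 489/8)) - 2880671) + 590364738198/46278914639 = ((297843 - 521/8) - 2880671) + 590364738198/46278914639 = (2382223/8 - 2880671) + 590364738198/46278914639 = -20663145/8 + 590364738198/46278914639 = -956263200710374071/370231317112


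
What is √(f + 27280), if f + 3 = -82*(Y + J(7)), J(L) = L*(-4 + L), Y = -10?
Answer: 5*√1055 ≈ 162.40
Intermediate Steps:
f = -905 (f = -3 - 82*(-10 + 7*(-4 + 7)) = -3 - 82*(-10 + 7*3) = -3 - 82*(-10 + 21) = -3 - 82*11 = -3 - 902 = -905)
√(f + 27280) = √(-905 + 27280) = √26375 = 5*√1055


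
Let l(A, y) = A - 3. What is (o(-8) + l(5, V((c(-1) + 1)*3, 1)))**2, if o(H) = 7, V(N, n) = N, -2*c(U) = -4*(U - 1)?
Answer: 81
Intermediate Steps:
c(U) = -2 + 2*U (c(U) = -(-2)*(U - 1) = -(-2)*(-1 + U) = -(4 - 4*U)/2 = -2 + 2*U)
l(A, y) = -3 + A
(o(-8) + l(5, V((c(-1) + 1)*3, 1)))**2 = (7 + (-3 + 5))**2 = (7 + 2)**2 = 9**2 = 81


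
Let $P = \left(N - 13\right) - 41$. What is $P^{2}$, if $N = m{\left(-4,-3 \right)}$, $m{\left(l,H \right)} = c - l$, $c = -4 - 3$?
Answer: $3249$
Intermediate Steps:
$c = -7$
$m{\left(l,H \right)} = -7 - l$
$N = -3$ ($N = -7 - -4 = -7 + 4 = -3$)
$P = -57$ ($P = \left(-3 - 13\right) - 41 = -16 - 41 = -57$)
$P^{2} = \left(-57\right)^{2} = 3249$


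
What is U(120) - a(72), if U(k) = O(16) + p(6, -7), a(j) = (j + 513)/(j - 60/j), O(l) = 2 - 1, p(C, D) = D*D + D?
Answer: 14851/427 ≈ 34.780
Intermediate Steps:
p(C, D) = D + D² (p(C, D) = D² + D = D + D²)
O(l) = 1
a(j) = (513 + j)/(j - 60/j)
U(k) = 43 (U(k) = 1 - 7*(1 - 7) = 1 - 7*(-6) = 1 + 42 = 43)
U(120) - a(72) = 43 - 72*(513 + 72)/(-60 + 72²) = 43 - 72*585/(-60 + 5184) = 43 - 72*585/5124 = 43 - 1*3510/427 = 43 - 3510/427 = 14851/427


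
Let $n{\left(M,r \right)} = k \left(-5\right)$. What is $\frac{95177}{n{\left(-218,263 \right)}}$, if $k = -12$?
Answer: $\frac{95177}{60} \approx 1586.3$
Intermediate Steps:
$n{\left(M,r \right)} = 60$ ($n{\left(M,r \right)} = \left(-12\right) \left(-5\right) = 60$)
$\frac{95177}{n{\left(-218,263 \right)}} = \frac{95177}{60}$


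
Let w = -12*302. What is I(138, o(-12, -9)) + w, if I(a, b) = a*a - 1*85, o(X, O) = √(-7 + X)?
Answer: 15335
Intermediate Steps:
I(a, b) = -85 + a² (I(a, b) = a² - 85 = -85 + a²)
w = -3624
I(138, o(-12, -9)) + w = (-85 + 138²) - 3624 = (-85 + 19044) - 3624 = 18959 - 3624 = 15335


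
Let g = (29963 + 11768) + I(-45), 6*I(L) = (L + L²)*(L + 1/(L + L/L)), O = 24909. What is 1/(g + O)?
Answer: 2/103565 ≈ 1.9312e-5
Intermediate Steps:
I(L) = (L + L²)*(L + 1/(1 + L))/6 (I(L) = ((L + L²)*(L + 1/(L + L/L)))/6 = ((L + L²)*(L + 1/(L + 1)))/6 = ((L + L²)*(L + 1/(1 + L)))/6 = (L + L²)*(L + 1/(1 + L))/6)
g = 53747/2 (g = (29963 + 11768) + (⅙)*(-45)*(1 - 45 + (-45)²) = 41731 + (⅙)*(-45)*(1 - 45 + 2025) = 41731 + (⅙)*(-45)*1981 = 41731 - 29715/2 = 53747/2 ≈ 26874.)
1/(g + O) = 1/(53747/2 + 24909) = 1/(103565/2) = 2/103565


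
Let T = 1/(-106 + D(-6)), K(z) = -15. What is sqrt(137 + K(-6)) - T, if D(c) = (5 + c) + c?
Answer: 1/113 + sqrt(122) ≈ 11.054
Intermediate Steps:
D(c) = 5 + 2*c
T = -1/113 (T = 1/(-106 + (5 + 2*(-6))) = 1/(-106 + (5 - 12)) = 1/(-106 - 7) = 1/(-113) = -1/113 ≈ -0.0088496)
sqrt(137 + K(-6)) - T = sqrt(137 - 15) - 1*(-1/113) = sqrt(122) + 1/113 = 1/113 + sqrt(122)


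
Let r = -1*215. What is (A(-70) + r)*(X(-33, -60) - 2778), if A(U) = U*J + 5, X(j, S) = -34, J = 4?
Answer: 1377880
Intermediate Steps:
A(U) = 5 + 4*U (A(U) = U*4 + 5 = 4*U + 5 = 5 + 4*U)
r = -215
(A(-70) + r)*(X(-33, -60) - 2778) = ((5 + 4*(-70)) - 215)*(-34 - 2778) = ((5 - 280) - 215)*(-2812) = (-275 - 215)*(-2812) = -490*(-2812) = 1377880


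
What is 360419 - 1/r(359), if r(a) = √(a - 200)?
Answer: 360419 - √159/159 ≈ 3.6042e+5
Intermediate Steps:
r(a) = √(-200 + a)
360419 - 1/r(359) = 360419 - 1/(√(-200 + 359)) = 360419 - 1/(√159) = 360419 - √159/159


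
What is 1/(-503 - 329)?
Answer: -1/832 ≈ -0.0012019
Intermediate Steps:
1/(-503 - 329) = 1/(-832) = -1/832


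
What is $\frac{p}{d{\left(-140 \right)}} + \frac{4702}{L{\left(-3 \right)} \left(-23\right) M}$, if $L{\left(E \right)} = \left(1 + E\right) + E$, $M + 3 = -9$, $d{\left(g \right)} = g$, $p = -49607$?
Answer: $\frac{3389969}{9660} \approx 350.93$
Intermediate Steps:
$M = -12$ ($M = -3 - 9 = -12$)
$L{\left(E \right)} = 1 + 2 E$
$\frac{p}{d{\left(-140 \right)}} + \frac{4702}{L{\left(-3 \right)} \left(-23\right) M} = - \frac{49607}{-140} + \frac{4702}{\left(1 + 2 \left(-3\right)\right) \left(-23\right) \left(-12\right)} = \left(-49607\right) \left(- \frac{1}{140}\right) + \frac{4702}{\left(1 - 6\right) \left(-23\right) \left(-12\right)} = \frac{49607}{140} + \frac{4702}{\left(-5\right) \left(-23\right) \left(-12\right)} = \frac{49607}{140} + \frac{4702}{115 \left(-12\right)} = \frac{49607}{140} + \frac{4702}{-1380} = \frac{49607}{140} + 4702 \left(- \frac{1}{1380}\right) = \frac{49607}{140} - \frac{2351}{690} = \frac{3389969}{9660}$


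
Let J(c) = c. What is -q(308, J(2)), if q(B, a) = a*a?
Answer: -4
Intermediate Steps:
q(B, a) = a²
-q(308, J(2)) = -1*2² = -1*4 = -4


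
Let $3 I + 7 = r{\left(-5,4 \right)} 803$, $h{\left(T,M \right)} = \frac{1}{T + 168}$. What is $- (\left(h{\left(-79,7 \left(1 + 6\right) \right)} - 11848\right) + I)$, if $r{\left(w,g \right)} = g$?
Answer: $\frac{2878168}{267} \approx 10780.0$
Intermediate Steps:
$h{\left(T,M \right)} = \frac{1}{168 + T}$
$I = \frac{3205}{3}$ ($I = - \frac{7}{3} + \frac{4 \cdot 803}{3} = - \frac{7}{3} + \frac{1}{3} \cdot 3212 = - \frac{7}{3} + \frac{3212}{3} = \frac{3205}{3} \approx 1068.3$)
$- (\left(h{\left(-79,7 \left(1 + 6\right) \right)} - 11848\right) + I) = - (\left(\frac{1}{168 - 79} - 11848\right) + \frac{3205}{3}) = - (\left(\frac{1}{89} - 11848\right) + \frac{3205}{3}) = - (- \frac{1054471}{89} + \frac{3205}{3}) = \left(-1\right) \left(- \frac{2878168}{267}\right) = \frac{2878168}{267}$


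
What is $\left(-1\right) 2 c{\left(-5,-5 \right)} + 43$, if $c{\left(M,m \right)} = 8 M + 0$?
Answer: $123$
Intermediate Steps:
$c{\left(M,m \right)} = 8 M$
$\left(-1\right) 2 c{\left(-5,-5 \right)} + 43 = \left(-1\right) 2 \cdot 8 \left(-5\right) + 43 = \left(-2\right) \left(-40\right) + 43 = 80 + 43 = 123$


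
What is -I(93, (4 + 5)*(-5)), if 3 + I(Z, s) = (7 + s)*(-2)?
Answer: -73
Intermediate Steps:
I(Z, s) = -17 - 2*s (I(Z, s) = -3 + (7 + s)*(-2) = -3 + (-14 - 2*s) = -17 - 2*s)
-I(93, (4 + 5)*(-5)) = -(-17 - 2*(4 + 5)*(-5)) = -(-17 - 18*(-5)) = -(-17 - 2*(-45)) = -(-17 + 90) = -1*73 = -73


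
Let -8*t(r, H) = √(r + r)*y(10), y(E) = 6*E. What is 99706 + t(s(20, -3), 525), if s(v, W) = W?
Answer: 99706 - 15*I*√6/2 ≈ 99706.0 - 18.371*I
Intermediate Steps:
t(r, H) = -15*√2*√r/2 (t(r, H) = -√(r + r)*6*10/8 = -√(2*r)*60/8 = -√2*√r*60/8 = -15*√2*√r/2)
99706 + t(s(20, -3), 525) = 99706 - 15*√2*√(-3)/2 = 99706 - 15*√2*I*√3/2 = 99706 - 15*I*√6/2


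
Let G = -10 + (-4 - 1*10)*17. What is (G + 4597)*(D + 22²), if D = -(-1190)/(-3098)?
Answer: 3257927229/1549 ≈ 2.1032e+6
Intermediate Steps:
G = -248 (G = -10 + (-4 - 10)*17 = -10 - 14*17 = -10 - 238 = -248)
D = -595/1549 (D = -(-1190)*(-1)/3098 = -1*595/1549 = -595/1549 ≈ -0.38412)
(G + 4597)*(D + 22²) = (-248 + 4597)*(-595/1549 + 22²) = 4349*(-595/1549 + 484) = 4349*(749121/1549) = 3257927229/1549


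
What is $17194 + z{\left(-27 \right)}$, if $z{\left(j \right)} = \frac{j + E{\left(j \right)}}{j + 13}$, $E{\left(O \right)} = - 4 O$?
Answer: $\frac{240635}{14} \approx 17188.0$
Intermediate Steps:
$z{\left(j \right)} = - \frac{3 j}{13 + j}$ ($z{\left(j \right)} = \frac{j - 4 j}{j + 13} = \frac{\left(-3\right) j}{13 + j} = - \frac{3 j}{13 + j}$)
$17194 + z{\left(-27 \right)} = 17194 - - \frac{81}{13 - 27} = 17194 - - \frac{81}{-14} = 17194 - \left(-81\right) \left(- \frac{1}{14}\right) = 17194 - \frac{81}{14} = \frac{240635}{14}$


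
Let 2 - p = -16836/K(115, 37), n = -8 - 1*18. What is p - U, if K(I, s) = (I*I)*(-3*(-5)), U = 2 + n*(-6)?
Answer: -448256/2875 ≈ -155.92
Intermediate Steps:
n = -26 (n = -8 - 18 = -26)
U = 158 (U = 2 - 26*(-6) = 2 + 156 = 158)
K(I, s) = 15*I**2 (K(I, s) = I**2*15 = 15*I**2)
p = 5994/2875 (p = 2 - (-16836)/(15*115**2) = 2 - (-16836)/(15*13225) = 2 - (-16836)/198375 = 2 - 1*(-244/2875) = 2 + 244/2875 = 5994/2875 ≈ 2.0849)
p - U = 5994/2875 - 1*158 = 5994/2875 - 158 = -448256/2875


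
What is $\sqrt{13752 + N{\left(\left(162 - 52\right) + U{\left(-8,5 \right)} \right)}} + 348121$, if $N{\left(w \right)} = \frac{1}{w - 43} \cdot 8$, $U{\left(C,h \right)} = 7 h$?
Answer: $348121 + \frac{2 \sqrt{8942289}}{51} \approx 3.4824 \cdot 10^{5}$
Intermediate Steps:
$N{\left(w \right)} = \frac{8}{-43 + w}$ ($N{\left(w \right)} = \frac{1}{-43 + w} 8 = \frac{8}{-43 + w}$)
$\sqrt{13752 + N{\left(\left(162 - 52\right) + U{\left(-8,5 \right)} \right)}} + 348121 = \sqrt{13752 + \frac{8}{-43 + \left(\left(162 - 52\right) + 7 \cdot 5\right)}} + 348121 = \sqrt{13752 + \frac{8}{-43 + \left(110 + 35\right)}} + 348121 = \sqrt{13752 + \frac{8}{-43 + 145}} + 348121 = \sqrt{13752 + \frac{8}{102}} + 348121 = \sqrt{13752 + 8 \cdot \frac{1}{102}} + 348121 = \sqrt{13752 + \frac{4}{51}} + 348121 = \sqrt{\frac{701356}{51}} + 348121 = \frac{2 \sqrt{8942289}}{51} + 348121 = 348121 + \frac{2 \sqrt{8942289}}{51}$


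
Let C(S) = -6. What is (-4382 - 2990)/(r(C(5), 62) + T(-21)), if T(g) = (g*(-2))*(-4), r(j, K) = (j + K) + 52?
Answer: 1843/15 ≈ 122.87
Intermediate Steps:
r(j, K) = 52 + K + j (r(j, K) = (K + j) + 52 = 52 + K + j)
T(g) = 8*g (T(g) = -2*g*(-4) = 8*g)
(-4382 - 2990)/(r(C(5), 62) + T(-21)) = (-4382 - 2990)/((52 + 62 - 6) + 8*(-21)) = -7372/(108 - 168) = -7372/(-60) = -7372*(-1/60) = 1843/15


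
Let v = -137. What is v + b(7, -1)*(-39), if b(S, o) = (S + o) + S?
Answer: -644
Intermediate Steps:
b(S, o) = o + 2*S
v + b(7, -1)*(-39) = -137 + (-1 + 2*7)*(-39) = -137 + (-1 + 14)*(-39) = -137 + 13*(-39) = -137 - 507 = -644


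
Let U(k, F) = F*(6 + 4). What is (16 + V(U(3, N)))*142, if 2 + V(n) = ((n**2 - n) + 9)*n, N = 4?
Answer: 8913908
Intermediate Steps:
U(k, F) = 10*F (U(k, F) = F*10 = 10*F)
V(n) = -2 + n*(9 + n**2 - n) (V(n) = -2 + ((n**2 - n) + 9)*n = -2 + (9 + n**2 - n)*n = -2 + n*(9 + n**2 - n))
(16 + V(U(3, N)))*142 = (16 + (-2 + (10*4)**3 - (10*4)**2 + 9*(10*4)))*142 = (16 + (-2 + 40**3 - 1*40**2 + 9*40))*142 = (16 + (-2 + 64000 - 1*1600 + 360))*142 = (16 + (-2 + 64000 - 1600 + 360))*142 = (16 + 62758)*142 = 62774*142 = 8913908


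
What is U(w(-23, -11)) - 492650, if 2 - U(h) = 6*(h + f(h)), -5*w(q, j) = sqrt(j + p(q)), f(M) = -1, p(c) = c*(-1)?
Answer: -492642 + 12*sqrt(3)/5 ≈ -4.9264e+5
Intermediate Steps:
p(c) = -c
w(q, j) = -sqrt(j - q)/5
U(h) = 8 - 6*h (U(h) = 2 - 6*(h - 1) = 2 - 6*(-1 + h) = 2 - (-6 + 6*h) = 2 + (6 - 6*h) = 8 - 6*h)
U(w(-23, -11)) - 492650 = (8 - (-6)*sqrt(-11 - 1*(-23))/5) - 492650 = (8 - (-6)*sqrt(-11 + 23)/5) - 492650 = (8 - (-6)*sqrt(12)/5) - 492650 = (8 - (-6)*2*sqrt(3)/5) - 492650 = (8 - (-12)*sqrt(3)/5) - 492650 = (8 + 12*sqrt(3)/5) - 492650 = -492642 + 12*sqrt(3)/5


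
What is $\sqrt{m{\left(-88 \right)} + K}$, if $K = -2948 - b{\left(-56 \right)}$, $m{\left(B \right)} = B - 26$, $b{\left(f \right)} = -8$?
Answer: $i \sqrt{3054} \approx 55.263 i$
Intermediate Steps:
$m{\left(B \right)} = -26 + B$
$K = -2940$ ($K = -2948 - -8 = -2948 + 8 = -2940$)
$\sqrt{m{\left(-88 \right)} + K} = \sqrt{\left(-26 - 88\right) - 2940} = \sqrt{-114 - 2940} = \sqrt{-3054} = i \sqrt{3054}$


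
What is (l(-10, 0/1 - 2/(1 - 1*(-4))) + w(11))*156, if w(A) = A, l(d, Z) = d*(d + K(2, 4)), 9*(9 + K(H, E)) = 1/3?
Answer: 281684/9 ≈ 31298.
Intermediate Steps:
K(H, E) = -242/27 (K(H, E) = -9 + (⅑)/3 = -9 + (⅑)*(⅓) = -9 + 1/27 = -242/27)
l(d, Z) = d*(-242/27 + d) (l(d, Z) = d*(d - 242/27) = d*(-242/27 + d))
(l(-10, 0/1 - 2/(1 - 1*(-4))) + w(11))*156 = ((1/27)*(-10)*(-242 + 27*(-10)) + 11)*156 = ((1/27)*(-10)*(-242 - 270) + 11)*156 = ((1/27)*(-10)*(-512) + 11)*156 = (5120/27 + 11)*156 = (5417/27)*156 = 281684/9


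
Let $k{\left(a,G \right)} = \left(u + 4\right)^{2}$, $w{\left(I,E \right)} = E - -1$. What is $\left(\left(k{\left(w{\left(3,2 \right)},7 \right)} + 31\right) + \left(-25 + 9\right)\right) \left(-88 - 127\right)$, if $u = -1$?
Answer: $-5160$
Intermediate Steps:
$w{\left(I,E \right)} = 1 + E$ ($w{\left(I,E \right)} = E + 1 = 1 + E$)
$k{\left(a,G \right)} = 9$ ($k{\left(a,G \right)} = \left(-1 + 4\right)^{2} = 3^{2} = 9$)
$\left(\left(k{\left(w{\left(3,2 \right)},7 \right)} + 31\right) + \left(-25 + 9\right)\right) \left(-88 - 127\right) = \left(\left(9 + 31\right) + \left(-25 + 9\right)\right) \left(-88 - 127\right) = \left(40 - 16\right) \left(-215\right) = 24 \left(-215\right) = -5160$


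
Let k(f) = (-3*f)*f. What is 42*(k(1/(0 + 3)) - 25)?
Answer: -1064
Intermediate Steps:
k(f) = -3*f²
42*(k(1/(0 + 3)) - 25) = 42*(-3/(0 + 3)² - 25) = 42*(-3*(1/3)² - 25) = 42*(-3*(⅓)² - 25) = 42*(-3*⅑ - 25) = 42*(-⅓ - 25) = 42*(-76/3) = -1064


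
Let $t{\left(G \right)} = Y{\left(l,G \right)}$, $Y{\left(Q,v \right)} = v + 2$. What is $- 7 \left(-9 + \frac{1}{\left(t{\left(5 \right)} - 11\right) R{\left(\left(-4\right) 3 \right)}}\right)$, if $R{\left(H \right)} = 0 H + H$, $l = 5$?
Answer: $\frac{3017}{48} \approx 62.854$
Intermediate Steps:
$Y{\left(Q,v \right)} = 2 + v$
$t{\left(G \right)} = 2 + G$
$R{\left(H \right)} = H$ ($R{\left(H \right)} = 0 + H = H$)
$- 7 \left(-9 + \frac{1}{\left(t{\left(5 \right)} - 11\right) R{\left(\left(-4\right) 3 \right)}}\right) = - 7 \left(-9 + \frac{1}{\left(\left(2 + 5\right) - 11\right) \left(\left(-4\right) 3\right)}\right) = - 7 \left(-9 + \frac{1}{\left(7 - 11\right) \left(-12\right)}\right) = - 7 \left(-9 + \frac{1}{-4} \left(- \frac{1}{12}\right)\right) = - 7 \left(-9 - - \frac{1}{48}\right) = - 7 \left(-9 + \frac{1}{48}\right) = \left(-7\right) \left(- \frac{431}{48}\right) = \frac{3017}{48}$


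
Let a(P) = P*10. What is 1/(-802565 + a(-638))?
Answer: -1/808945 ≈ -1.2362e-6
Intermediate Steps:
a(P) = 10*P
1/(-802565 + a(-638)) = 1/(-802565 + 10*(-638)) = 1/(-802565 - 6380) = 1/(-808945) = -1/808945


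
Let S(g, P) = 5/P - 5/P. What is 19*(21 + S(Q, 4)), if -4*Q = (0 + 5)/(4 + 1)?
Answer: 399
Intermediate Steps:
Q = -¼ (Q = -(0 + 5)/(4*(4 + 1)) = -5/(4*5) = -¼*1 = -¼ ≈ -0.25000)
S(g, P) = 0
19*(21 + S(Q, 4)) = 19*(21 + 0) = 19*21 = 399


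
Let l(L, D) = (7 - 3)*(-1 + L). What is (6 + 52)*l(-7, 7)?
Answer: -1856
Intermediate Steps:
l(L, D) = -4 + 4*L (l(L, D) = 4*(-1 + L) = -4 + 4*L)
(6 + 52)*l(-7, 7) = (6 + 52)*(-4 + 4*(-7)) = 58*(-4 - 28) = 58*(-32) = -1856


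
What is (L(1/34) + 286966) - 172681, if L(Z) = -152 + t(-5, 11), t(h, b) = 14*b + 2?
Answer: 114289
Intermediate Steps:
t(h, b) = 2 + 14*b
L(Z) = 4 (L(Z) = -152 + (2 + 14*11) = -152 + (2 + 154) = -152 + 156 = 4)
(L(1/34) + 286966) - 172681 = (4 + 286966) - 172681 = 286970 - 172681 = 114289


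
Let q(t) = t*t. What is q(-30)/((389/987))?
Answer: 888300/389 ≈ 2283.5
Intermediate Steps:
q(t) = t**2
q(-30)/((389/987)) = (-30)**2/((389/987)) = 900/((389*(1/987))) = 900/(389/987) = 900*(987/389) = 888300/389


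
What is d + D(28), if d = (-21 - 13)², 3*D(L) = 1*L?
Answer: 3496/3 ≈ 1165.3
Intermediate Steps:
D(L) = L/3 (D(L) = (1*L)/3 = L/3)
d = 1156 (d = (-34)² = 1156)
d + D(28) = 1156 + (⅓)*28 = 1156 + 28/3 = 3496/3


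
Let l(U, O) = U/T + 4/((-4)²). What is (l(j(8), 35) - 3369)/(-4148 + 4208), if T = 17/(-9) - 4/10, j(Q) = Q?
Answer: -277873/4944 ≈ -56.204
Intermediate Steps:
T = -103/45 (T = 17*(-⅑) - 4*⅒ = -17/9 - ⅖ = -103/45 ≈ -2.2889)
l(U, O) = ¼ - 45*U/103 (l(U, O) = U/(-103/45) + 4/((-4)²) = U*(-45/103) + 4/16 = -45*U/103 + 4*(1/16) = -45*U/103 + ¼ = ¼ - 45*U/103)
(l(j(8), 35) - 3369)/(-4148 + 4208) = ((¼ - 45/103*8) - 3369)/(-4148 + 4208) = ((¼ - 360/103) - 3369)/60 = (-1337/412 - 3369)*(1/60) = -1389365/412*1/60 = -277873/4944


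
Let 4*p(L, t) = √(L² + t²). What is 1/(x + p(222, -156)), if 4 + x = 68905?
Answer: 91868/6329790933 - 2*√2045/6329790933 ≈ 1.4499e-5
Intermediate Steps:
x = 68901 (x = -4 + 68905 = 68901)
p(L, t) = √(L² + t²)/4
1/(x + p(222, -156)) = 1/(68901 + √(222² + (-156)²)/4) = 1/(68901 + √(49284 + 24336)/4) = 1/(68901 + √73620/4) = 1/(68901 + (6*√2045)/4) = 1/(68901 + 3*√2045/2)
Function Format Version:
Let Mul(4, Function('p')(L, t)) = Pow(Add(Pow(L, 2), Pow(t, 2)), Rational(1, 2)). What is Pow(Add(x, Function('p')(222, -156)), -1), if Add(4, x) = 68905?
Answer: Add(Rational(91868, 6329790933), Mul(Rational(-2, 6329790933), Pow(2045, Rational(1, 2)))) ≈ 1.4499e-5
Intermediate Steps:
x = 68901 (x = Add(-4, 68905) = 68901)
Function('p')(L, t) = Mul(Rational(1, 4), Pow(Add(Pow(L, 2), Pow(t, 2)), Rational(1, 2)))
Pow(Add(x, Function('p')(222, -156)), -1) = Pow(Add(68901, Mul(Rational(1, 4), Pow(Add(Pow(222, 2), Pow(-156, 2)), Rational(1, 2)))), -1) = Pow(Add(68901, Mul(Rational(1, 4), Pow(Add(49284, 24336), Rational(1, 2)))), -1) = Pow(Add(68901, Mul(Rational(1, 4), Pow(73620, Rational(1, 2)))), -1) = Pow(Add(68901, Mul(Rational(1, 4), Mul(6, Pow(2045, Rational(1, 2))))), -1) = Pow(Add(68901, Mul(Rational(3, 2), Pow(2045, Rational(1, 2)))), -1)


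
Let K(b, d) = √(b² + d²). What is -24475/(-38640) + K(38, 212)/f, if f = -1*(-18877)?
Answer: 4895/7728 + 2*√11597/18877 ≈ 0.64482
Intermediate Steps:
f = 18877
-24475/(-38640) + K(38, 212)/f = -24475/(-38640) + √(38² + 212²)/18877 = -24475*(-1/38640) + √(1444 + 44944)*(1/18877) = 4895/7728 + √46388*(1/18877) = 4895/7728 + (2*√11597)*(1/18877) = 4895/7728 + 2*√11597/18877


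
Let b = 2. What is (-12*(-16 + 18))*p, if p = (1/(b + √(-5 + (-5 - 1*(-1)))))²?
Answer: 120/169 + 288*I/169 ≈ 0.71006 + 1.7041*I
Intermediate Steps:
p = (2 - 3*I)²/169 (p = (1/(2 + √(-5 + (-5 - 1*(-1)))))² = (1/(2 + √(-5 + (-5 + 1))))² = (1/(2 + √(-5 - 4)))² = (1/(2 + √(-9)))² = (1/(2 + 3*I))² = ((2 - 3*I)/13)² = (2 - 3*I)²/169 ≈ -0.029586 - 0.071006*I)
(-12*(-16 + 18))*p = (-12*(-16 + 18))/(2 + 3*I)² = (-12*2)/(2 + 3*I)² = -24/(2 + 3*I)²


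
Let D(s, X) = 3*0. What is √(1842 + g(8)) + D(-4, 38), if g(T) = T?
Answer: 5*√74 ≈ 43.012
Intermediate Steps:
D(s, X) = 0
√(1842 + g(8)) + D(-4, 38) = √(1842 + 8) + 0 = √1850 + 0 = 5*√74 + 0 = 5*√74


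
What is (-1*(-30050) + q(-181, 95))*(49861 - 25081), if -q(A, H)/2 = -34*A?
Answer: 439646760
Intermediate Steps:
q(A, H) = 68*A (q(A, H) = -(-68)*A = 68*A)
(-1*(-30050) + q(-181, 95))*(49861 - 25081) = (-1*(-30050) + 68*(-181))*(49861 - 25081) = (30050 - 12308)*24780 = 17742*24780 = 439646760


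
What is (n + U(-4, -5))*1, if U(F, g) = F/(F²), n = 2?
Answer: 7/4 ≈ 1.7500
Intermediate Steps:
U(F, g) = 1/F (U(F, g) = F/F² = 1/F)
(n + U(-4, -5))*1 = (2 + 1/(-4))*1 = (2 - ¼)*1 = (7/4)*1 = 7/4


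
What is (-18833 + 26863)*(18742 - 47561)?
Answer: -231416570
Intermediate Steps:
(-18833 + 26863)*(18742 - 47561) = 8030*(-28819) = -231416570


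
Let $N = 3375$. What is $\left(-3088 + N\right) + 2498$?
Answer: $2785$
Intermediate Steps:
$\left(-3088 + N\right) + 2498 = \left(-3088 + 3375\right) + 2498 = 287 + 2498 = 2785$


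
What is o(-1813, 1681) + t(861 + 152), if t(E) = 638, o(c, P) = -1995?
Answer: -1357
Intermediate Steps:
o(-1813, 1681) + t(861 + 152) = -1995 + 638 = -1357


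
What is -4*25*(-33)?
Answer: 3300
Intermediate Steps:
-4*25*(-33) = -100*(-33) = 3300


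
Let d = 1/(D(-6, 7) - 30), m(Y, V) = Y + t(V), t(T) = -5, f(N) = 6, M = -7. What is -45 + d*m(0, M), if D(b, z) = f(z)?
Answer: -1075/24 ≈ -44.792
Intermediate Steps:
D(b, z) = 6
m(Y, V) = -5 + Y (m(Y, V) = Y - 5 = -5 + Y)
d = -1/24 (d = 1/(6 - 30) = 1/(-24) = -1/24 ≈ -0.041667)
-45 + d*m(0, M) = -45 - (-5 + 0)/24 = -45 - 1/24*(-5) = -45 + 5/24 = -1075/24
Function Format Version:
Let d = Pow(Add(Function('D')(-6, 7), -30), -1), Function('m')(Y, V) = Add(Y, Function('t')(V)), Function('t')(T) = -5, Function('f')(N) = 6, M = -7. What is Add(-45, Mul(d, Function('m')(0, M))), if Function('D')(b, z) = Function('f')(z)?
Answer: Rational(-1075, 24) ≈ -44.792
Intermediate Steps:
Function('D')(b, z) = 6
Function('m')(Y, V) = Add(-5, Y) (Function('m')(Y, V) = Add(Y, -5) = Add(-5, Y))
d = Rational(-1, 24) (d = Pow(Add(6, -30), -1) = Pow(-24, -1) = Rational(-1, 24) ≈ -0.041667)
Add(-45, Mul(d, Function('m')(0, M))) = Add(-45, Mul(Rational(-1, 24), Add(-5, 0))) = Add(-45, Mul(Rational(-1, 24), -5)) = Add(-45, Rational(5, 24)) = Rational(-1075, 24)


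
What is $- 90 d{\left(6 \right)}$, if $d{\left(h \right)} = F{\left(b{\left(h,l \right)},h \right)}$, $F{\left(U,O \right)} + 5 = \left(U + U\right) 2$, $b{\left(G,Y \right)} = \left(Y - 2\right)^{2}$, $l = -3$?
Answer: $-8550$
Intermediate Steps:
$b{\left(G,Y \right)} = \left(-2 + Y\right)^{2}$
$F{\left(U,O \right)} = -5 + 4 U$ ($F{\left(U,O \right)} = -5 + \left(U + U\right) 2 = -5 + 2 U 2 = -5 + 4 U$)
$d{\left(h \right)} = 95$ ($d{\left(h \right)} = -5 + 4 \left(-2 - 3\right)^{2} = -5 + 4 \left(-5\right)^{2} = -5 + 4 \cdot 25 = -5 + 100 = 95$)
$- 90 d{\left(6 \right)} = \left(-90\right) 95 = -8550$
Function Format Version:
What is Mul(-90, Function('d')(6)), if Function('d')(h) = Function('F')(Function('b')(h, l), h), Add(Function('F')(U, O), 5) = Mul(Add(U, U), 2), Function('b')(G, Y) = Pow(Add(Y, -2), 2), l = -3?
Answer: -8550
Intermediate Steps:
Function('b')(G, Y) = Pow(Add(-2, Y), 2)
Function('F')(U, O) = Add(-5, Mul(4, U)) (Function('F')(U, O) = Add(-5, Mul(Add(U, U), 2)) = Add(-5, Mul(Mul(2, U), 2)) = Add(-5, Mul(4, U)))
Function('d')(h) = 95 (Function('d')(h) = Add(-5, Mul(4, Pow(Add(-2, -3), 2))) = Add(-5, Mul(4, Pow(-5, 2))) = Add(-5, Mul(4, 25)) = Add(-5, 100) = 95)
Mul(-90, Function('d')(6)) = Mul(-90, 95) = -8550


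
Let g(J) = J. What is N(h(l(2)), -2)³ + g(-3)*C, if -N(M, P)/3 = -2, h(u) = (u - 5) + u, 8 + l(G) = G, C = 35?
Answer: 111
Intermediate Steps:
l(G) = -8 + G
h(u) = -5 + 2*u (h(u) = (-5 + u) + u = -5 + 2*u)
N(M, P) = 6 (N(M, P) = -3*(-2) = 6)
N(h(l(2)), -2)³ + g(-3)*C = 6³ - 3*35 = 216 - 105 = 111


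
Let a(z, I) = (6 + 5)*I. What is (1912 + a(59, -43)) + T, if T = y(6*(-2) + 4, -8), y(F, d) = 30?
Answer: 1469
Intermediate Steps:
a(z, I) = 11*I
T = 30
(1912 + a(59, -43)) + T = (1912 + 11*(-43)) + 30 = (1912 - 473) + 30 = 1439 + 30 = 1469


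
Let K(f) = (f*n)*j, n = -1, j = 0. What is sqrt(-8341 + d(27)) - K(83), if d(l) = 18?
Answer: I*sqrt(8323) ≈ 91.23*I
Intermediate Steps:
K(f) = 0 (K(f) = (f*(-1))*0 = -f*0 = 0)
sqrt(-8341 + d(27)) - K(83) = sqrt(-8341 + 18) - 1*0 = sqrt(-8323) + 0 = I*sqrt(8323) + 0 = I*sqrt(8323)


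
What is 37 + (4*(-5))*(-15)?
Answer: 337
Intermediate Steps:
37 + (4*(-5))*(-15) = 37 - 20*(-15) = 37 + 300 = 337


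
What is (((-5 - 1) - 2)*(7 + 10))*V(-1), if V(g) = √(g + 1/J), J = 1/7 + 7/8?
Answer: -136*I*√57/57 ≈ -18.014*I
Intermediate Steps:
J = 57/56 (J = 1*(⅐) + 7*(⅛) = ⅐ + 7/8 = 57/56 ≈ 1.0179)
V(g) = √(56/57 + g) (V(g) = √(g + 1/(57/56)) = √(g + 56/57) = √(56/57 + g))
(((-5 - 1) - 2)*(7 + 10))*V(-1) = (((-5 - 1) - 2)*(7 + 10))*(√(3192 + 3249*(-1))/57) = ((-6 - 2)*17)*(√(3192 - 3249)/57) = (-8*17)*(√(-57)/57) = -136*I*√57/57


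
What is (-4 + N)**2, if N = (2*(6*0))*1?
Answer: 16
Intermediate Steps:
N = 0 (N = (2*0)*1 = 0*1 = 0)
(-4 + N)**2 = (-4 + 0)**2 = (-4)**2 = 16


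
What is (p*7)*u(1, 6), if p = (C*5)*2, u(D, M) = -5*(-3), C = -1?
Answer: -1050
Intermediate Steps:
u(D, M) = 15
p = -10 (p = -1*5*2 = -5*2 = -10)
(p*7)*u(1, 6) = -10*7*15 = -70*15 = -1050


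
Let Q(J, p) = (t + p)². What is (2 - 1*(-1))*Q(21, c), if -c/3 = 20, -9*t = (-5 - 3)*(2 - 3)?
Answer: 300304/27 ≈ 11122.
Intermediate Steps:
t = -8/9 (t = -(-5 - 3)*(2 - 3)/9 = -(-8)*(-1)/9 = -⅑*8 = -8/9 ≈ -0.88889)
c = -60 (c = -3*20 = -60)
Q(J, p) = (-8/9 + p)²
(2 - 1*(-1))*Q(21, c) = (2 - 1*(-1))*((-8 + 9*(-60))²/81) = (2 + 1)*((-8 - 540)²/81) = 3*((1/81)*(-548)²) = 3*((1/81)*300304) = 3*(300304/81) = 300304/27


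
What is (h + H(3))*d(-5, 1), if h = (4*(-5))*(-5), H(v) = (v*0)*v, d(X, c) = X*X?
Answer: 2500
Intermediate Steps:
d(X, c) = X²
H(v) = 0 (H(v) = 0*v = 0)
h = 100 (h = -20*(-5) = 100)
(h + H(3))*d(-5, 1) = (100 + 0)*(-5)² = 100*25 = 2500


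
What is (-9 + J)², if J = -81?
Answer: 8100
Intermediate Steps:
(-9 + J)² = (-9 - 81)² = (-90)² = 8100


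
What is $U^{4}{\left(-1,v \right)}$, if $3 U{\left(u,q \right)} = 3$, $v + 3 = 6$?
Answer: $1$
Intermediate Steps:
$v = 3$ ($v = -3 + 6 = 3$)
$U{\left(u,q \right)} = 1$ ($U{\left(u,q \right)} = \frac{1}{3} \cdot 3 = 1$)
$U^{4}{\left(-1,v \right)} = 1^{4} = 1$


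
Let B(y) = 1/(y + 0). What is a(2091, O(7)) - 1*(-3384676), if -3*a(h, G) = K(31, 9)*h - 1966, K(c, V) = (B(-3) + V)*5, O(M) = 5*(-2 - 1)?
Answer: 3355128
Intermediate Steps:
B(y) = 1/y
O(M) = -15 (O(M) = 5*(-3) = -15)
K(c, V) = -5/3 + 5*V (K(c, V) = (1/(-3) + V)*5 = (-⅓ + V)*5 = -5/3 + 5*V)
a(h, G) = 1966/3 - 130*h/9 (a(h, G) = -((-5/3 + 5*9)*h - 1966)/3 = -((-5/3 + 45)*h - 1966)/3 = -(130*h/3 - 1966)/3 = -(-1966 + 130*h/3)/3 = 1966/3 - 130*h/9)
a(2091, O(7)) - 1*(-3384676) = (1966/3 - 130/9*2091) - 1*(-3384676) = (1966/3 - 90610/3) + 3384676 = -29548 + 3384676 = 3355128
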